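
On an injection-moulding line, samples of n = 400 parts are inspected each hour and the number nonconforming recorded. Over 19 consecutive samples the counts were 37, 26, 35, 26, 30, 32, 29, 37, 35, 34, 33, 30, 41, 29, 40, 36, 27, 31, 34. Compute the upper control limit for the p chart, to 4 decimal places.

p̄ = Σdᵢ / (k·n) = 622 / (19 × 400) = 0.08184
UCL = p̄ + 3·√(p̄(1−p̄)/n) = 0.08184 + 3 × √(0.08184×0.91816/400) = 0.08184 + 3 × 0.01371 = 0.12296

0.1230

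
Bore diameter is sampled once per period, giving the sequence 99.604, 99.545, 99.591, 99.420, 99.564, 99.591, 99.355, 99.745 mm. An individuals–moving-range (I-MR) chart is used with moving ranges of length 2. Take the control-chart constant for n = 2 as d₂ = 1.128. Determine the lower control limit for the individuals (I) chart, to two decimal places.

99.14

X̄ = (99.604 + 99.545 + 99.591 + 99.420 + 99.564 + 99.591 + 99.355 + 99.745) / 8 = 99.5519
Moving ranges: 0.059, 0.046, 0.171, 0.144, 0.027, 0.236, 0.390; M̄R̄ = 1.0730 / 7 = 0.1533
LCL = X̄ − 3·M̄R̄/d₂ = 99.5519 − 3 × 0.1533 / 1.128 = 99.1442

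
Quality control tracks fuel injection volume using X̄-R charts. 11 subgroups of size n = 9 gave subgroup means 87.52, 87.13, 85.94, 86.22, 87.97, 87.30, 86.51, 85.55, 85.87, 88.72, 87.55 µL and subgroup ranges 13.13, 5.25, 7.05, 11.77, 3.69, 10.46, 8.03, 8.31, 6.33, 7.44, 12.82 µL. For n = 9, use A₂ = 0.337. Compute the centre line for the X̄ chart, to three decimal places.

86.935

X̄̄ = (87.52 + 87.13 + 85.94 + 86.22 + 87.97 + 87.30 + 86.51 + 85.55 + 85.87 + 88.72 + 87.55) / 11 = 956.2800 / 11 = 86.9345
CL = X̄̄ = 86.9345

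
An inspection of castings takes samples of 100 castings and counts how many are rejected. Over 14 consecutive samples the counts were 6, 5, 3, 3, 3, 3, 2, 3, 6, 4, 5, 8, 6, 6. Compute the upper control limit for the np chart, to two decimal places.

p̄ = Σdᵢ / (k·n) = 63 / (14 × 100) = 0.04500
UCL = np̄ + 3·√(np̄(1−p̄)) = 4.5000 + 3 × √(4.5000×0.95500) = 4.5000 + 3 × 2.0730 = 10.7191

10.72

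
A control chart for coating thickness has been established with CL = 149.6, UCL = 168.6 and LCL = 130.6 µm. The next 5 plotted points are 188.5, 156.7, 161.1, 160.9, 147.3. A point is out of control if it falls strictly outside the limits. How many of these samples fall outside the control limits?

1

Compare each point to [130.6, 168.6]: sample 1 = 188.5 > UCL.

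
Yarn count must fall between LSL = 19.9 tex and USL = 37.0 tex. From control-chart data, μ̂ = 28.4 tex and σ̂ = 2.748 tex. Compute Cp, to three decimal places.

Cp = (USL − LSL) / (6σ̂) = (37.0 − 19.9) / (6 × 2.748) = 17.1000 / 16.4880 = 1.0371

1.037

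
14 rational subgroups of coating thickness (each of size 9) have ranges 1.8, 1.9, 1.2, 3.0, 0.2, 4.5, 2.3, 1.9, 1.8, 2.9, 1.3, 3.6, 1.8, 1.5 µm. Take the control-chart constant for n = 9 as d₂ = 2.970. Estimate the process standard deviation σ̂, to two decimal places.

R̄ = (1.8 + 1.9 + 1.2 + 3.0 + 0.2 + 4.5 + 2.3 + 1.9 + 1.8 + 2.9 + 1.3 + 3.6 + 1.8 + 1.5) / 14 = 2.1214
σ̂ = R̄ / d₂ = 2.1214 / 2.970 = 0.7143

0.71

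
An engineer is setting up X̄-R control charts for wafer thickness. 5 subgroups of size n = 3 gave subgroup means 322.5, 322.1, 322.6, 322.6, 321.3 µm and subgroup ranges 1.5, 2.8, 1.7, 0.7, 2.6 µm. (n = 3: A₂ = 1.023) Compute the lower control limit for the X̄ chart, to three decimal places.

320.317

X̄̄ = (322.5 + 322.1 + 322.6 + 322.6 + 321.3) / 5 = 1611.1000 / 5 = 322.2200
R̄ = (1.5 + 2.8 + 1.7 + 0.7 + 2.6) / 5 = 9.3000 / 5 = 1.8600
LCL = X̄̄ − A₂·R̄ = 322.2200 − 1.023 × 1.8600 = 320.3172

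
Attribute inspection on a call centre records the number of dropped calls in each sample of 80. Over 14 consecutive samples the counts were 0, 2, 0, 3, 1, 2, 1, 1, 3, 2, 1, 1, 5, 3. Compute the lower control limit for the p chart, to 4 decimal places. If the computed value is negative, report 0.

p̄ = Σdᵢ / (k·n) = 25 / (14 × 80) = 0.02232
LCL = p̄ − 3·√(p̄(1−p̄)/n) = 0.02232 − 3 × 0.01652 = -0.02723 → 0 (negative, so LCL = 0)

0.0000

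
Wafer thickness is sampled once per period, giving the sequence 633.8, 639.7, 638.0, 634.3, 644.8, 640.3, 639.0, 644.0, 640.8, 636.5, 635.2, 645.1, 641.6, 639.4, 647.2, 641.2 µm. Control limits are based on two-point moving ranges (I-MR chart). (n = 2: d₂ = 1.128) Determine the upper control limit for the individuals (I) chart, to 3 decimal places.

652.609

X̄ = (633.8 + 639.7 + 638.0 + 634.3 + 644.8 + 640.3 + 639.0 + 644.0 + 640.8 + 636.5 + 635.2 + 645.1 + 641.6 + 639.4 + 647.2 + 641.2) / 16 = 640.0562
Moving ranges: 5.9, 1.7, 3.7, 10.5, 4.5, 1.3, 5.0, 3.2, 4.3, 1.3, 9.9, 3.5, 2.2, 7.8, 6.0; M̄R̄ = 70.8000 / 15 = 4.7200
UCL = X̄ + 3·M̄R̄/d₂ = 640.0562 + 3 × 4.7200 / 1.128 = 652.6094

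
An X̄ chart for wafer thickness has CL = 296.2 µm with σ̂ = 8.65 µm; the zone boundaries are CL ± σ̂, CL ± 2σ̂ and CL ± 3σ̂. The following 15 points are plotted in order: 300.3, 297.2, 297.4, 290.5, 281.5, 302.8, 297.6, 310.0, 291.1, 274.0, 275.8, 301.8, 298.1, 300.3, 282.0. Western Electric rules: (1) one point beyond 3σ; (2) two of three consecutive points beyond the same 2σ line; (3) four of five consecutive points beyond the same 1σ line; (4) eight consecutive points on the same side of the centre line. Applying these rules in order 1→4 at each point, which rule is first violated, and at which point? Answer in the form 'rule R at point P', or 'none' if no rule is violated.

rule 2 at point 11

Zone of each point (C = within 1σ̂, B = 1σ̂–2σ̂, A = 2σ̂–3σ̂, * = beyond 3σ̂; sign = side of CL): 1:+C, 2:+C, 3:+C, 4:-C, 5:-B, 6:+C, 7:+C, 8:+B, 9:-C, 10:-A, 11:-A, 12:+C, 13:+C, 14:+C, 15:-B
Rule 2 (two of three consecutive points beyond the same 2σ limit) is satisfied at point 11.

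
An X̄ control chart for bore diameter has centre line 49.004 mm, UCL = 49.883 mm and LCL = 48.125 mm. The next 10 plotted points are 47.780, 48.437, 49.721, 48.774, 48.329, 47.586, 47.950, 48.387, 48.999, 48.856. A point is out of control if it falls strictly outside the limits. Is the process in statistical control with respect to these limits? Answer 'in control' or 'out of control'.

Compare each point to [48.125, 49.883]: sample 1 = 47.780 < LCL; sample 6 = 47.586 < LCL; sample 7 = 47.950 < LCL.

out of control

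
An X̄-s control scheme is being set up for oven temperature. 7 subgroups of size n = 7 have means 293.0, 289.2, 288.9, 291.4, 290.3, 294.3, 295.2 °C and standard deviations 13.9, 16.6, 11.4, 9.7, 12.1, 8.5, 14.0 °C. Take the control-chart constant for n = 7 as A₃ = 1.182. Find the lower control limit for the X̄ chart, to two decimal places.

277.20

X̄̄ = (293.0 + 289.2 + 288.9 + 291.4 + 290.3 + 294.3 + 295.2) / 7 = 291.7571
s̄ = (13.9 + 16.6 + 11.4 + 9.7 + 12.1 + 8.5 + 14.0) / 7 = 12.3143
LCL = X̄̄ − A₃·s̄ = 291.7571 − 1.182 × 12.3143 = 277.2017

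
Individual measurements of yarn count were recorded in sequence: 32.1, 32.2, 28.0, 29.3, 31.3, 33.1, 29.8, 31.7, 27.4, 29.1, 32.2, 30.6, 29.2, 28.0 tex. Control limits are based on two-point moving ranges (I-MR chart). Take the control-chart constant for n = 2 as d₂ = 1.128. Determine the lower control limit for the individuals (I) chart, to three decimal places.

24.578

X̄ = (32.1 + 32.2 + 28.0 + 29.3 + 31.3 + 33.1 + 29.8 + 31.7 + 27.4 + 29.1 + 32.2 + 30.6 + 29.2 + 28.0) / 14 = 30.2857
Moving ranges: 0.1, 4.2, 1.3, 2.0, 1.8, 3.3, 1.9, 4.3, 1.7, 3.1, 1.6, 1.4, 1.2; M̄R̄ = 27.9000 / 13 = 2.1462
LCL = X̄ − 3·M̄R̄/d₂ = 30.2857 − 3 × 2.1462 / 1.128 = 24.5779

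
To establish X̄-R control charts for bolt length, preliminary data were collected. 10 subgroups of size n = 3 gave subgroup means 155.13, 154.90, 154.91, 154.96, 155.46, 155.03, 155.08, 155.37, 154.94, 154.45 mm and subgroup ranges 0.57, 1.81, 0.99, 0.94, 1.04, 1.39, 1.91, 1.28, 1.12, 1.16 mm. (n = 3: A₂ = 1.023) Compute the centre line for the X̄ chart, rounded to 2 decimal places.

155.02

X̄̄ = (155.13 + 154.90 + 154.91 + 154.96 + 155.46 + 155.03 + 155.08 + 155.37 + 154.94 + 154.45) / 10 = 1550.2300 / 10 = 155.0230
CL = X̄̄ = 155.0230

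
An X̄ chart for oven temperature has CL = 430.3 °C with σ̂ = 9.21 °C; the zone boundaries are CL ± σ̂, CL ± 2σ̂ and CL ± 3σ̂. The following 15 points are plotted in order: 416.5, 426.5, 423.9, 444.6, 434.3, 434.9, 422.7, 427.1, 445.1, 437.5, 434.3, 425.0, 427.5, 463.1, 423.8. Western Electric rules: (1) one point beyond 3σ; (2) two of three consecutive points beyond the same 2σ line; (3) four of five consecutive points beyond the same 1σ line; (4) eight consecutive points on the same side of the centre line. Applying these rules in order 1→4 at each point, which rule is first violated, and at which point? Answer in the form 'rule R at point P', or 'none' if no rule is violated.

Zone of each point (C = within 1σ̂, B = 1σ̂–2σ̂, A = 2σ̂–3σ̂, * = beyond 3σ̂; sign = side of CL): 1:-B, 2:-C, 3:-C, 4:+B, 5:+C, 6:+C, 7:-C, 8:-C, 9:+B, 10:+C, 11:+C, 12:-C, 13:-C, 14:+*, 15:-C
Rule 1 (one point beyond the 3σ limits) is satisfied at point 14.

rule 1 at point 14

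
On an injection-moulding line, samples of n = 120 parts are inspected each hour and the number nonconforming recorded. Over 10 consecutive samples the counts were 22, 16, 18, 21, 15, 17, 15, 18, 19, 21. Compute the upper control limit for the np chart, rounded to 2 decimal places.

p̄ = Σdᵢ / (k·n) = 182 / (10 × 120) = 0.15167
UCL = np̄ + 3·√(np̄(1−p̄)) = 18.2000 + 3 × √(18.2000×0.84833) = 18.2000 + 3 × 3.9293 = 29.9880

29.99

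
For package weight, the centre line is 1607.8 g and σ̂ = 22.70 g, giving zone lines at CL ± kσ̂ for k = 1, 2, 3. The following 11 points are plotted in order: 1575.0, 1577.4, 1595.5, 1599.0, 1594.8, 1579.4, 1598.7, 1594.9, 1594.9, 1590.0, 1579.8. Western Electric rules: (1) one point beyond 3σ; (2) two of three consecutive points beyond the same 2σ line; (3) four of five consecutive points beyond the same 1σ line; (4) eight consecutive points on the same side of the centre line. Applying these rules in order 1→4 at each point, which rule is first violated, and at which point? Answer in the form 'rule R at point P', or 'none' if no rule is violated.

rule 4 at point 8

Zone of each point (C = within 1σ̂, B = 1σ̂–2σ̂, A = 2σ̂–3σ̂, * = beyond 3σ̂; sign = side of CL): 1:-B, 2:-B, 3:-C, 4:-C, 5:-C, 6:-B, 7:-C, 8:-C, 9:-C, 10:-C, 11:-B
Rule 4 (eight consecutive points on the same side of the centre line) is satisfied at point 8.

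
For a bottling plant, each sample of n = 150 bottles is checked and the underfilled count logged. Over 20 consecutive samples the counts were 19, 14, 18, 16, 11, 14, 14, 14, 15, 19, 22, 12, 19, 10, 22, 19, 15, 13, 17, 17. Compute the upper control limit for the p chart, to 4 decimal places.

0.1823

p̄ = Σdᵢ / (k·n) = 320 / (20 × 150) = 0.10667
UCL = p̄ + 3·√(p̄(1−p̄)/n) = 0.10667 + 3 × √(0.10667×0.89333/150) = 0.10667 + 3 × 0.02520 = 0.18228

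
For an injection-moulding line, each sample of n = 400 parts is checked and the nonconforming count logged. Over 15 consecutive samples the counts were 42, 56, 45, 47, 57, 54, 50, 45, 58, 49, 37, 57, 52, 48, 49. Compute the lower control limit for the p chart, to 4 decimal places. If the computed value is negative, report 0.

0.0748

p̄ = Σdᵢ / (k·n) = 746 / (15 × 400) = 0.12433
LCL = p̄ − 3·√(p̄(1−p̄)/n) = 0.12433 − 3 × 0.01650 = 0.07484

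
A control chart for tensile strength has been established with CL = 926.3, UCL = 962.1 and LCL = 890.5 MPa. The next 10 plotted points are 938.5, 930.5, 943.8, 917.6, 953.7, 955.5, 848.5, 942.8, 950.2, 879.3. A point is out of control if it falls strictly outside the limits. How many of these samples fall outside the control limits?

Compare each point to [890.5, 962.1]: sample 7 = 848.5 < LCL; sample 10 = 879.3 < LCL.

2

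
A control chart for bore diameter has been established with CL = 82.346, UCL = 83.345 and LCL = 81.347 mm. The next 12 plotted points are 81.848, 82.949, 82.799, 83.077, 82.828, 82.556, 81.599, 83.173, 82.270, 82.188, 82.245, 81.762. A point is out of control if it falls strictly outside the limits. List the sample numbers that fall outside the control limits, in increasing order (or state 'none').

none

All 12 points lie within [81.347, 83.345].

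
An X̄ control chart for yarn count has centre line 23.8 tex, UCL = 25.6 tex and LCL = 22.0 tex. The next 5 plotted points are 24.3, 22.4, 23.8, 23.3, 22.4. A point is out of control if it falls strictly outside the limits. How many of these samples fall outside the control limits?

0

All 5 points lie within [22.0, 25.6].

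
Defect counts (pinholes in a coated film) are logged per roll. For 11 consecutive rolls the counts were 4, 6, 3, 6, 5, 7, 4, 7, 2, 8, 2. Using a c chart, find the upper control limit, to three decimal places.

c̄ = (4 + 6 + 3 + 6 + 5 + 7 + 4 + 7 + 2 + 8 + 2) / 11 = 54 / 11 = 4.9091
UCL = c̄ + 3√c̄ = 4.9091 + 3 × √4.9091 = 4.9091 + 3 × 2.2156 = 11.5560

11.556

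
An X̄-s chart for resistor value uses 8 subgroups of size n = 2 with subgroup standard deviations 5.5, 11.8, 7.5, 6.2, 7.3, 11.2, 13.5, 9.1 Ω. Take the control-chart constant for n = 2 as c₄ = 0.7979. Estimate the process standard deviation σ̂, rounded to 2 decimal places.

11.30

s̄ = (5.5 + 11.8 + 7.5 + 6.2 + 7.3 + 11.2 + 13.5 + 9.1) / 8 = 9.0125
σ̂ = s̄ / c₄ = 9.0125 / 0.7979 = 11.2953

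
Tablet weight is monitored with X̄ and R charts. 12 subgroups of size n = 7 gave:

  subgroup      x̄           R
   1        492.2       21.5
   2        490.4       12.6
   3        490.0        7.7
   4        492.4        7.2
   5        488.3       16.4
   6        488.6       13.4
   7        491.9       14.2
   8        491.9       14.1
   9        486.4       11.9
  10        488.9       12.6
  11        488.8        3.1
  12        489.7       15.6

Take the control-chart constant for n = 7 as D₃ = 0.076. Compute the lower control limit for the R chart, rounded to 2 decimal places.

R̄ = (21.5 + 12.6 + 7.7 + 7.2 + 16.4 + 13.4 + 14.2 + 14.1 + 11.9 + 12.6 + 3.1 + 15.6) / 12 = 150.3000 / 12 = 12.5250
LCL_R = D₃·R̄ = 0.076 × 12.5250 = 0.9519

0.95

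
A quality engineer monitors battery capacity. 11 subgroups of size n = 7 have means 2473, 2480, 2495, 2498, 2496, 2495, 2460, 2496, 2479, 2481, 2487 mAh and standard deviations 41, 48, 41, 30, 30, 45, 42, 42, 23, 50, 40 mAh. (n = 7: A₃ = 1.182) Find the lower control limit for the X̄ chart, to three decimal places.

2439.034

X̄̄ = (2473 + 2480 + 2495 + 2498 + 2496 + 2495 + 2460 + 2496 + 2479 + 2481 + 2487) / 11 = 2485.4545
s̄ = (41 + 48 + 41 + 30 + 30 + 45 + 42 + 42 + 23 + 50 + 40) / 11 = 39.2727
LCL = X̄̄ − A₃·s̄ = 2485.4545 − 1.182 × 39.2727 = 2439.0342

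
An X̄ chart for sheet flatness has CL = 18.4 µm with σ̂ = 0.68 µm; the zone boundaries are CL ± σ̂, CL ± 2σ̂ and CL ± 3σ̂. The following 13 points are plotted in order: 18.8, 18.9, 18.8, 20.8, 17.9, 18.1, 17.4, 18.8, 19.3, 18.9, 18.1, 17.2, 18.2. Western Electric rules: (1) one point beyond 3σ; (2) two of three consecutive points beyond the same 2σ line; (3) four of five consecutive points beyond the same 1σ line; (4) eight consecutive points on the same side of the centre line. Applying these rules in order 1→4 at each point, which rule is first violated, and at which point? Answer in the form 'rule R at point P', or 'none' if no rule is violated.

rule 1 at point 4

Zone of each point (C = within 1σ̂, B = 1σ̂–2σ̂, A = 2σ̂–3σ̂, * = beyond 3σ̂; sign = side of CL): 1:+C, 2:+C, 3:+C, 4:+*, 5:-C, 6:-C, 7:-B, 8:+C, 9:+B, 10:+C, 11:-C, 12:-B, 13:-C
Rule 1 (one point beyond the 3σ limits) is satisfied at point 4.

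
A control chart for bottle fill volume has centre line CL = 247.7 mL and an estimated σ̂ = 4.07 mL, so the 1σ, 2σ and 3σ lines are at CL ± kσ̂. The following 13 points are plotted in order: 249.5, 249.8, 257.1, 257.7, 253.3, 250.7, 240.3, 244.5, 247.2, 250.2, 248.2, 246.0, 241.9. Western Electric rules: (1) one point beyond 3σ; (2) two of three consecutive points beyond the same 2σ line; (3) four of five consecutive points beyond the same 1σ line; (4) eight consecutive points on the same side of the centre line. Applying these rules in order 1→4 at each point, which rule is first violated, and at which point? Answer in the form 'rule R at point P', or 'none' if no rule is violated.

rule 2 at point 4

Zone of each point (C = within 1σ̂, B = 1σ̂–2σ̂, A = 2σ̂–3σ̂, * = beyond 3σ̂; sign = side of CL): 1:+C, 2:+C, 3:+A, 4:+A, 5:+B, 6:+C, 7:-B, 8:-C, 9:-C, 10:+C, 11:+C, 12:-C, 13:-B
Rule 2 (two of three consecutive points beyond the same 2σ limit) is satisfied at point 4.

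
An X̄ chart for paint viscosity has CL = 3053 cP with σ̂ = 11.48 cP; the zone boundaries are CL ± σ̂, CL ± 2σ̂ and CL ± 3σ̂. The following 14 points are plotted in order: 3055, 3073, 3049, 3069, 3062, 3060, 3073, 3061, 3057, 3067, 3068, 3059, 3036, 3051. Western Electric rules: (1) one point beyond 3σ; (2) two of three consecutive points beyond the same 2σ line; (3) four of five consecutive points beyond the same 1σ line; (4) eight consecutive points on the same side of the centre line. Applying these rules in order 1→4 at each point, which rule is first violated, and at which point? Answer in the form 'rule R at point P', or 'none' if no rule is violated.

Zone of each point (C = within 1σ̂, B = 1σ̂–2σ̂, A = 2σ̂–3σ̂, * = beyond 3σ̂; sign = side of CL): 1:+C, 2:+B, 3:-C, 4:+B, 5:+C, 6:+C, 7:+B, 8:+C, 9:+C, 10:+B, 11:+B, 12:+C, 13:-B, 14:-C
Rule 4 (eight consecutive points on the same side of the centre line) is satisfied at point 11.

rule 4 at point 11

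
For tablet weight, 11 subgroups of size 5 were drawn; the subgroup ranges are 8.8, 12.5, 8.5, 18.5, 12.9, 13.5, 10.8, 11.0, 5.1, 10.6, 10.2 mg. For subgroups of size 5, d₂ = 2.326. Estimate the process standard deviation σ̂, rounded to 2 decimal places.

R̄ = (8.8 + 12.5 + 8.5 + 18.5 + 12.9 + 13.5 + 10.8 + 11.0 + 5.1 + 10.6 + 10.2) / 11 = 11.1273
σ̂ = R̄ / d₂ = 11.1273 / 2.326 = 4.7839

4.78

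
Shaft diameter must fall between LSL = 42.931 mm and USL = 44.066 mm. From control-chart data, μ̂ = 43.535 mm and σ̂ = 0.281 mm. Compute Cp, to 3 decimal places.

0.673

Cp = (USL − LSL) / (6σ̂) = (44.066 − 42.931) / (6 × 0.281) = 1.1350 / 1.6860 = 0.6732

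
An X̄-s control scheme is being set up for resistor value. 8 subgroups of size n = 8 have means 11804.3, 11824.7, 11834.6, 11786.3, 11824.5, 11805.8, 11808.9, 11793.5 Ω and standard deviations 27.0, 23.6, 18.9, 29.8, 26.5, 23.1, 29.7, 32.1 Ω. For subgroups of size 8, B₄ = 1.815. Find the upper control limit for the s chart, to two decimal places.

s̄ = (27.0 + 23.6 + 18.9 + 29.8 + 26.5 + 23.1 + 29.7 + 32.1) / 8 = 26.3375
UCL_s = B₄·s̄ = 1.815 × 26.3375 = 47.8026

47.80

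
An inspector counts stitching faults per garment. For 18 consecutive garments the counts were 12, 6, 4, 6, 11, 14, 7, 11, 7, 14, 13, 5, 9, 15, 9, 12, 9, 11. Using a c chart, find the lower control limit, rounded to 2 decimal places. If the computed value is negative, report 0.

0.37

c̄ = (12 + 6 + 4 + 6 + 11 + 14 + 7 + 11 + 7 + 14 + 13 + 5 + 9 + 15 + 9 + 12 + 9 + 11) / 18 = 175 / 18 = 9.7222
LCL = c̄ − 3√c̄ = 9.7222 − 3 × 3.1180 = 0.3681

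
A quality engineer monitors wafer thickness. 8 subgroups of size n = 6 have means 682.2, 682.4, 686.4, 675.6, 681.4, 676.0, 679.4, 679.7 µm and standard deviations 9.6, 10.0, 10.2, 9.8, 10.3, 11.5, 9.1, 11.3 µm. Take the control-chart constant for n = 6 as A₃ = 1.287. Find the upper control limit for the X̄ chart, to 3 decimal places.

X̄̄ = (682.2 + 682.4 + 686.4 + 675.6 + 681.4 + 676.0 + 679.4 + 679.7) / 8 = 680.3875
s̄ = (9.6 + 10.0 + 10.2 + 9.8 + 10.3 + 11.5 + 9.1 + 11.3) / 8 = 10.2250
UCL = X̄̄ + A₃·s̄ = 680.3875 + 1.287 × 10.2250 = 693.5471

693.547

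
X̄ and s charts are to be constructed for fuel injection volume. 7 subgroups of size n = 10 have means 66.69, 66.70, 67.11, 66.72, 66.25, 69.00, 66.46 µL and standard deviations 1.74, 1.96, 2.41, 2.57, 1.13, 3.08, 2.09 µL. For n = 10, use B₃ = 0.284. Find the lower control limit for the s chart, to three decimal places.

s̄ = (1.74 + 1.96 + 2.41 + 2.57 + 1.13 + 3.08 + 2.09) / 7 = 2.1400
LCL_s = B₃·s̄ = 0.284 × 2.1400 = 0.6078

0.608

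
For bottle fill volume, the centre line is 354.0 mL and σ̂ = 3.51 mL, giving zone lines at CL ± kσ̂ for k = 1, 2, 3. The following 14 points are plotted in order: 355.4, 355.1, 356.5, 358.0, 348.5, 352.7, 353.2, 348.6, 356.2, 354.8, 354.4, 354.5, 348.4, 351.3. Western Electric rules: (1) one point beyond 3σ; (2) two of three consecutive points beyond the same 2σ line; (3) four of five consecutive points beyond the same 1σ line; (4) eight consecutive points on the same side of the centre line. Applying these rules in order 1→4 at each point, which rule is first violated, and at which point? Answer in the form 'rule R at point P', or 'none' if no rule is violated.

Zone of each point (C = within 1σ̂, B = 1σ̂–2σ̂, A = 2σ̂–3σ̂, * = beyond 3σ̂; sign = side of CL): 1:+C, 2:+C, 3:+C, 4:+B, 5:-B, 6:-C, 7:-C, 8:-B, 9:+C, 10:+C, 11:+C, 12:+C, 13:-B, 14:-C
No rule fires across all 14 points.

none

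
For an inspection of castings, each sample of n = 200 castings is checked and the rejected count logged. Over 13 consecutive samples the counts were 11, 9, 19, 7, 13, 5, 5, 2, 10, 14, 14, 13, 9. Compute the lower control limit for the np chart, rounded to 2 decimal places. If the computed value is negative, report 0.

0.80

p̄ = Σdᵢ / (k·n) = 131 / (13 × 200) = 0.05038
LCL = np̄ − 3·√(np̄(1−p̄)) = 10.0769 − 3 × 3.0934 = 0.7967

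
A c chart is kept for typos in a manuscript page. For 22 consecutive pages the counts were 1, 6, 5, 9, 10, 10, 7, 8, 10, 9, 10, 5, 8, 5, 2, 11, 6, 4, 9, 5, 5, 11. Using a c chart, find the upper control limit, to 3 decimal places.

c̄ = (1 + 6 + 5 + 9 + 10 + 10 + 7 + 8 + 10 + 9 + 10 + 5 + 8 + 5 + 2 + 11 + 6 + 4 + 9 + 5 + 5 + 11) / 22 = 156 / 22 = 7.0909
UCL = c̄ + 3√c̄ = 7.0909 + 3 × √7.0909 = 7.0909 + 3 × 2.6629 = 15.0795

15.080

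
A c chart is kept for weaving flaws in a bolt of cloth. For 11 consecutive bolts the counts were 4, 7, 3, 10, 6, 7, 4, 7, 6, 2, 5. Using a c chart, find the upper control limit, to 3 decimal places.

12.610

c̄ = (4 + 7 + 3 + 10 + 6 + 7 + 4 + 7 + 6 + 2 + 5) / 11 = 61 / 11 = 5.5455
UCL = c̄ + 3√c̄ = 5.5455 + 3 × √5.5455 = 5.5455 + 3 × 2.3549 = 12.6101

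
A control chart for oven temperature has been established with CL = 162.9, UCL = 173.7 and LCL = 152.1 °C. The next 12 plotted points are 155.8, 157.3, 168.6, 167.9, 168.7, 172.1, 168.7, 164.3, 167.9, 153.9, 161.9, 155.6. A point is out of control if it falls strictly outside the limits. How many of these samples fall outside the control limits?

All 12 points lie within [152.1, 173.7].

0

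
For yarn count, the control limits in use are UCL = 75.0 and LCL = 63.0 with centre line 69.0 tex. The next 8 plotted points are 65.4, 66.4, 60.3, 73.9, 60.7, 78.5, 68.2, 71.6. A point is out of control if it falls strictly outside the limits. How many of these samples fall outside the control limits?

3

Compare each point to [63.0, 75.0]: sample 3 = 60.3 < LCL; sample 5 = 60.7 < LCL; sample 6 = 78.5 > UCL.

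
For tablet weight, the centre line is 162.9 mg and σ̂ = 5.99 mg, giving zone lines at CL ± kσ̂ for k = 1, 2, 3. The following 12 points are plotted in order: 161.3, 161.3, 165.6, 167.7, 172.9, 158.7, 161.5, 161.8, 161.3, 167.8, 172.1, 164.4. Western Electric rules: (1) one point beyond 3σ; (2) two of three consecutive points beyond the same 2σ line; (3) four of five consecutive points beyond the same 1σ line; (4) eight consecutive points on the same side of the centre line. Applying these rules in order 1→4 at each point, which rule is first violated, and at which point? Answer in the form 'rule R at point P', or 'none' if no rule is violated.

Zone of each point (C = within 1σ̂, B = 1σ̂–2σ̂, A = 2σ̂–3σ̂, * = beyond 3σ̂; sign = side of CL): 1:-C, 2:-C, 3:+C, 4:+C, 5:+B, 6:-C, 7:-C, 8:-C, 9:-C, 10:+C, 11:+B, 12:+C
No rule fires across all 12 points.

none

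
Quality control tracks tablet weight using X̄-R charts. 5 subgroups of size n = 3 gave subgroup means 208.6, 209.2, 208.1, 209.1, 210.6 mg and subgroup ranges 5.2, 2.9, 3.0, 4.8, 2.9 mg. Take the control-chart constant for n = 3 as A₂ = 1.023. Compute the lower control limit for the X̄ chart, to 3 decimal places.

205.274

X̄̄ = (208.6 + 209.2 + 208.1 + 209.1 + 210.6) / 5 = 1045.6000 / 5 = 209.1200
R̄ = (5.2 + 2.9 + 3.0 + 4.8 + 2.9) / 5 = 18.8000 / 5 = 3.7600
LCL = X̄̄ − A₂·R̄ = 209.1200 − 1.023 × 3.7600 = 205.2735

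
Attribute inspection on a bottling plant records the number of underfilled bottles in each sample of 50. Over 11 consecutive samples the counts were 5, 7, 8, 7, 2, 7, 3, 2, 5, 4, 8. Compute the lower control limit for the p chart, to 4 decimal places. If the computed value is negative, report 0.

0.0000

p̄ = Σdᵢ / (k·n) = 58 / (11 × 50) = 0.10545
LCL = p̄ − 3·√(p̄(1−p̄)/n) = 0.10545 − 3 × 0.04344 = -0.02485 → 0 (negative, so LCL = 0)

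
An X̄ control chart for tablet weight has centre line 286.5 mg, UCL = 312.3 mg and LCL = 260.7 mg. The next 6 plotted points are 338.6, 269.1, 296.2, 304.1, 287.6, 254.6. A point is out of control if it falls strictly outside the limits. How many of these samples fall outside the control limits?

2

Compare each point to [260.7, 312.3]: sample 1 = 338.6 > UCL; sample 6 = 254.6 < LCL.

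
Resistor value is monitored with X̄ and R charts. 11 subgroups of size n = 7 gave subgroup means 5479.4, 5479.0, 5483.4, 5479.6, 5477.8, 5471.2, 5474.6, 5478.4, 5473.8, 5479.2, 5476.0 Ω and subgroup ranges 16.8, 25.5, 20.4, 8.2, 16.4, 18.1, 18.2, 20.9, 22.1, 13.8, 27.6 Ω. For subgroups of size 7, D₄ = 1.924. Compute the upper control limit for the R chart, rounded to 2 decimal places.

36.38

R̄ = (16.8 + 25.5 + 20.4 + 8.2 + 16.4 + 18.1 + 18.2 + 20.9 + 22.1 + 13.8 + 27.6) / 11 = 208.0000 / 11 = 18.9091
UCL_R = D₄·R̄ = 1.924 × 18.9091 = 36.3811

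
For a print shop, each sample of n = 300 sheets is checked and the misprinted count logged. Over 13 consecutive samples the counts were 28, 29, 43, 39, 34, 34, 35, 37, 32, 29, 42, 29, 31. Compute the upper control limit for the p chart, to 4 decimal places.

p̄ = Σdᵢ / (k·n) = 442 / (13 × 300) = 0.11333
UCL = p̄ + 3·√(p̄(1−p̄)/n) = 0.11333 + 3 × √(0.11333×0.88667/300) = 0.11333 + 3 × 0.01830 = 0.16824

0.1682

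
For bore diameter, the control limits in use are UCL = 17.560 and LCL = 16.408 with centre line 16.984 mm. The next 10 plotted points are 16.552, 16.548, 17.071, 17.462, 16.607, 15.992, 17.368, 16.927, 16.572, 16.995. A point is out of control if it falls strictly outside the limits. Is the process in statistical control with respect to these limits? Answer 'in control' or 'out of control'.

Compare each point to [16.408, 17.560]: sample 6 = 15.992 < LCL.

out of control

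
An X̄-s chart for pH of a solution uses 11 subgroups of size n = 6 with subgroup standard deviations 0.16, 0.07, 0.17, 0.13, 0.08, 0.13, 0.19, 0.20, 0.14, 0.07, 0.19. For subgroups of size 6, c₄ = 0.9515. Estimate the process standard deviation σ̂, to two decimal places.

0.15

s̄ = (0.16 + 0.07 + 0.17 + 0.13 + 0.08 + 0.13 + 0.19 + 0.20 + 0.14 + 0.07 + 0.19) / 11 = 0.1391
σ̂ = s̄ / c₄ = 0.1391 / 0.9515 = 0.1462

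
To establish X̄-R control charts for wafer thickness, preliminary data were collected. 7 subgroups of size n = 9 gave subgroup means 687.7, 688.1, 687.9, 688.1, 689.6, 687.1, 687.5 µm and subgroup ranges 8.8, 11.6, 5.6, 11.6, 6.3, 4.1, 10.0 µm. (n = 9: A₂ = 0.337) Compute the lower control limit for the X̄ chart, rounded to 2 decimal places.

685.21

X̄̄ = (687.7 + 688.1 + 687.9 + 688.1 + 689.6 + 687.1 + 687.5) / 7 = 4816.0000 / 7 = 688.0000
R̄ = (8.8 + 11.6 + 5.6 + 11.6 + 6.3 + 4.1 + 10.0) / 7 = 58.0000 / 7 = 8.2857
LCL = X̄̄ − A₂·R̄ = 688.0000 − 0.337 × 8.2857 = 685.2077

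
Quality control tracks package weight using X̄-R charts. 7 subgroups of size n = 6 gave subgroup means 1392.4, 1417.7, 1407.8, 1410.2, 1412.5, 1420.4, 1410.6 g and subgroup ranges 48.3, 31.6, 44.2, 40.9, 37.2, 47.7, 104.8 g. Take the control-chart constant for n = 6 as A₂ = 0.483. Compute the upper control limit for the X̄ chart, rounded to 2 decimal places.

1434.70

X̄̄ = (1392.4 + 1417.7 + 1407.8 + 1410.2 + 1412.5 + 1420.4 + 1410.6) / 7 = 9871.6000 / 7 = 1410.2286
R̄ = (48.3 + 31.6 + 44.2 + 40.9 + 37.2 + 47.7 + 104.8) / 7 = 354.7000 / 7 = 50.6714
UCL = X̄̄ + A₂·R̄ = 1410.2286 + 0.483 × 50.6714 = 1434.7029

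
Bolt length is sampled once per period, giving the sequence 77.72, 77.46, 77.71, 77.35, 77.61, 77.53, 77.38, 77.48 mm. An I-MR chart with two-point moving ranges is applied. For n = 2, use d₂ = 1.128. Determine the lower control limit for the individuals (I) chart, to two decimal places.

X̄ = (77.72 + 77.46 + 77.71 + 77.35 + 77.61 + 77.53 + 77.38 + 77.48) / 8 = 77.5300
Moving ranges: 0.26, 0.25, 0.36, 0.26, 0.08, 0.15, 0.10; M̄R̄ = 1.4600 / 7 = 0.2086
LCL = X̄ − 3·M̄R̄/d₂ = 77.5300 − 3 × 0.2086 / 1.128 = 76.9753

76.98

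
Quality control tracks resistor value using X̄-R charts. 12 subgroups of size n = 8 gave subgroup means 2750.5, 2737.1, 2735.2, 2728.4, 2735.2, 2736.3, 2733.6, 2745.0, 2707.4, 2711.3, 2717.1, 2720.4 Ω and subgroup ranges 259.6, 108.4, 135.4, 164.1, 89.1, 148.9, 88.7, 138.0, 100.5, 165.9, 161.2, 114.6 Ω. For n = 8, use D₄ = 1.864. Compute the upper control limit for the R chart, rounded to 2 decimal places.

260.09

R̄ = (259.6 + 108.4 + 135.4 + 164.1 + 89.1 + 148.9 + 88.7 + 138.0 + 100.5 + 165.9 + 161.2 + 114.6) / 12 = 1674.4000 / 12 = 139.5333
UCL_R = D₄·R̄ = 1.864 × 139.5333 = 260.0901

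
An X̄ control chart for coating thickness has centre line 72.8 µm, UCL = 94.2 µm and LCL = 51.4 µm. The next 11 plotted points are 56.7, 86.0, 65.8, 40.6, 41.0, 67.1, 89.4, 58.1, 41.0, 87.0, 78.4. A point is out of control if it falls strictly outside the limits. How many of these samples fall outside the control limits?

Compare each point to [51.4, 94.2]: sample 4 = 40.6 < LCL; sample 5 = 41.0 < LCL; sample 9 = 41.0 < LCL.

3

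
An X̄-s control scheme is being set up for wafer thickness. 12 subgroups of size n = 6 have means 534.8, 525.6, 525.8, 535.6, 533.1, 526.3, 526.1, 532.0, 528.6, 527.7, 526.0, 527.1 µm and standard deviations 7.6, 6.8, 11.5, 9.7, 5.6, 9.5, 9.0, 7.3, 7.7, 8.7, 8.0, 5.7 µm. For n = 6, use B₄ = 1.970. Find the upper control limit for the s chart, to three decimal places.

s̄ = (7.6 + 6.8 + 11.5 + 9.7 + 5.6 + 9.5 + 9.0 + 7.3 + 7.7 + 8.7 + 8.0 + 5.7) / 12 = 8.0917
UCL_s = B₄·s̄ = 1.970 × 8.0917 = 15.9406

15.941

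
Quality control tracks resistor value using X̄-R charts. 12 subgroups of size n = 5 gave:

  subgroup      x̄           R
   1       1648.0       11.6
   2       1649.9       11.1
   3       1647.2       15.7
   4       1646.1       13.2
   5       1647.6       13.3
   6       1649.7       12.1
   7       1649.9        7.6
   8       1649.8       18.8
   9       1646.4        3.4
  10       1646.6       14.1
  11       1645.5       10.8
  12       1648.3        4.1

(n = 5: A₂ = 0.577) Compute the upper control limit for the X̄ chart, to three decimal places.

1654.446

X̄̄ = (1648.0 + 1649.9 + 1647.2 + 1646.1 + 1647.6 + 1649.7 + 1649.9 + 1649.8 + 1646.4 + 1646.6 + 1645.5 + 1648.3) / 12 = 19775.0000 / 12 = 1647.9167
R̄ = (11.6 + 11.1 + 15.7 + 13.2 + 13.3 + 12.1 + 7.6 + 18.8 + 3.4 + 14.1 + 10.8 + 4.1) / 12 = 135.8000 / 12 = 11.3167
UCL = X̄̄ + A₂·R̄ = 1647.9167 + 0.577 × 11.3167 = 1654.4464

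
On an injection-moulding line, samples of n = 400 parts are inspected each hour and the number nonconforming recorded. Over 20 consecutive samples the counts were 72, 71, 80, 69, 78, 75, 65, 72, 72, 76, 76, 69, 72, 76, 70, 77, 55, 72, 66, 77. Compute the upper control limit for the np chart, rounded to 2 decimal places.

95.05

p̄ = Σdᵢ / (k·n) = 1440 / (20 × 400) = 0.18000
UCL = np̄ + 3·√(np̄(1−p̄)) = 72.0000 + 3 × √(72.0000×0.82000) = 72.0000 + 3 × 7.6837 = 95.0512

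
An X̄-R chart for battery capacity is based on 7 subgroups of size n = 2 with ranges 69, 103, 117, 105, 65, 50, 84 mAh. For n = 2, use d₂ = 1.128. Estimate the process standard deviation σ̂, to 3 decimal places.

R̄ = (69 + 103 + 117 + 105 + 65 + 50 + 84) / 7 = 84.7143
σ̂ = R̄ / d₂ = 84.7143 / 1.128 = 75.1013

75.101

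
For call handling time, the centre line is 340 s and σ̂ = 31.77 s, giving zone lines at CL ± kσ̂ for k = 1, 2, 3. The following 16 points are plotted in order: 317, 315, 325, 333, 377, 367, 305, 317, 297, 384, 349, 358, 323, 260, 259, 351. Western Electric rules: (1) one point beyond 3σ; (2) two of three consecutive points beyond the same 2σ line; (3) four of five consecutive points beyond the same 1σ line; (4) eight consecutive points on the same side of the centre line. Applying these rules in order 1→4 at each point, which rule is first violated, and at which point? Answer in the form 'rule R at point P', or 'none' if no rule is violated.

rule 2 at point 15

Zone of each point (C = within 1σ̂, B = 1σ̂–2σ̂, A = 2σ̂–3σ̂, * = beyond 3σ̂; sign = side of CL): 1:-C, 2:-C, 3:-C, 4:-C, 5:+B, 6:+C, 7:-B, 8:-C, 9:-B, 10:+B, 11:+C, 12:+C, 13:-C, 14:-A, 15:-A, 16:+C
Rule 2 (two of three consecutive points beyond the same 2σ limit) is satisfied at point 15.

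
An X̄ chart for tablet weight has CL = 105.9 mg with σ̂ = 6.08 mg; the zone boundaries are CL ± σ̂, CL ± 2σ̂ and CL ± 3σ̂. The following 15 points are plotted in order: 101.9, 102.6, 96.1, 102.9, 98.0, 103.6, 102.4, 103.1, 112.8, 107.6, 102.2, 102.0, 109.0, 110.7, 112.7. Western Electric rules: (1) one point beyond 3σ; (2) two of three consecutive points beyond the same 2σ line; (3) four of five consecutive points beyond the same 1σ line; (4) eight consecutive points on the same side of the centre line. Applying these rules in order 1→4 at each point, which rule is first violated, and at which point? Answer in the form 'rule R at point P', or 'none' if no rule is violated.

Zone of each point (C = within 1σ̂, B = 1σ̂–2σ̂, A = 2σ̂–3σ̂, * = beyond 3σ̂; sign = side of CL): 1:-C, 2:-C, 3:-B, 4:-C, 5:-B, 6:-C, 7:-C, 8:-C, 9:+B, 10:+C, 11:-C, 12:-C, 13:+C, 14:+C, 15:+B
Rule 4 (eight consecutive points on the same side of the centre line) is satisfied at point 8.

rule 4 at point 8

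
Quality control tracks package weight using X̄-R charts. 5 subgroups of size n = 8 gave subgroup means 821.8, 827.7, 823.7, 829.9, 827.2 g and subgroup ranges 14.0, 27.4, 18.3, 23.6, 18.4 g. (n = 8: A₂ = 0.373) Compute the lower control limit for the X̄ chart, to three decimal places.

818.473

X̄̄ = (821.8 + 827.7 + 823.7 + 829.9 + 827.2) / 5 = 4130.3000 / 5 = 826.0600
R̄ = (14.0 + 27.4 + 18.3 + 23.6 + 18.4) / 5 = 101.7000 / 5 = 20.3400
LCL = X̄̄ − A₂·R̄ = 826.0600 − 0.373 × 20.3400 = 818.4732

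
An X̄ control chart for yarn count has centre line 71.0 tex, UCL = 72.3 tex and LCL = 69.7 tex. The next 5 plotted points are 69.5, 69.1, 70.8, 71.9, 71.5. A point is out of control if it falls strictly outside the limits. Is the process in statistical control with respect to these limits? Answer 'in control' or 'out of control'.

Compare each point to [69.7, 72.3]: sample 1 = 69.5 < LCL; sample 2 = 69.1 < LCL.

out of control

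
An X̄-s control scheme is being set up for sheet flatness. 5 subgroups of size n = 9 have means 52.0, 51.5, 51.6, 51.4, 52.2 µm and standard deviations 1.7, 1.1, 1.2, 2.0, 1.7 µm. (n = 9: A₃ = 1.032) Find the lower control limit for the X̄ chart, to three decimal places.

50.151

X̄̄ = (52.0 + 51.5 + 51.6 + 51.4 + 52.2) / 5 = 51.7400
s̄ = (1.7 + 1.1 + 1.2 + 2.0 + 1.7) / 5 = 1.5400
LCL = X̄̄ − A₃·s̄ = 51.7400 − 1.032 × 1.5400 = 50.1507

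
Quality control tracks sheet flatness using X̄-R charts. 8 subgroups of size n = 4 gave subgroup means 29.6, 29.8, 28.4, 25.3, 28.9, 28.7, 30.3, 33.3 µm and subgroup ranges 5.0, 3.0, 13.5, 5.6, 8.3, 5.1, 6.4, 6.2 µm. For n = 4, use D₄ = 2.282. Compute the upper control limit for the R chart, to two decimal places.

R̄ = (5.0 + 3.0 + 13.5 + 5.6 + 8.3 + 5.1 + 6.4 + 6.2) / 8 = 53.1000 / 8 = 6.6375
UCL_R = D₄·R̄ = 2.282 × 6.6375 = 15.1468

15.15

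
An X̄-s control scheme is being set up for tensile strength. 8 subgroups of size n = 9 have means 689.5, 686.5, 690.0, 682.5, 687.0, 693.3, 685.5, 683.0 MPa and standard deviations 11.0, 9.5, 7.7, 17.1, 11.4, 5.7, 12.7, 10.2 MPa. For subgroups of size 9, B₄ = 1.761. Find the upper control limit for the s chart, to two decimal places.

s̄ = (11.0 + 9.5 + 7.7 + 17.1 + 11.4 + 5.7 + 12.7 + 10.2) / 8 = 10.6625
UCL_s = B₄·s̄ = 1.761 × 10.6625 = 18.7767

18.78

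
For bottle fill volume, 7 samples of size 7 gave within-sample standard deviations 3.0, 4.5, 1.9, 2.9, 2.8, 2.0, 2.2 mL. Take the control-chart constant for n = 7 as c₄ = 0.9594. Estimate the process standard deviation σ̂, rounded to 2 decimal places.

2.87

s̄ = (3.0 + 4.5 + 1.9 + 2.9 + 2.8 + 2.0 + 2.2) / 7 = 2.7571
σ̂ = s̄ / c₄ = 2.7571 / 0.9594 = 2.8738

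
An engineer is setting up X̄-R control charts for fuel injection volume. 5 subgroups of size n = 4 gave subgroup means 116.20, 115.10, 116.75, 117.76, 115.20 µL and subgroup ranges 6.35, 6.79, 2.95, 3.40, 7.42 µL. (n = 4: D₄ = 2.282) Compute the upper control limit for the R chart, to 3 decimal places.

12.282

R̄ = (6.35 + 6.79 + 2.95 + 3.40 + 7.42) / 5 = 26.9100 / 5 = 5.3820
UCL_R = D₄·R̄ = 2.282 × 5.3820 = 12.2817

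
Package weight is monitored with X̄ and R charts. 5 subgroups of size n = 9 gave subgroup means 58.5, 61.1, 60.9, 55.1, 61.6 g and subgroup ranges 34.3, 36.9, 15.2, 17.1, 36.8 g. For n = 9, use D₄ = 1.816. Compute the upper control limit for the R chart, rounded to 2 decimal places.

50.96

R̄ = (34.3 + 36.9 + 15.2 + 17.1 + 36.8) / 5 = 140.3000 / 5 = 28.0600
UCL_R = D₄·R̄ = 1.816 × 28.0600 = 50.9570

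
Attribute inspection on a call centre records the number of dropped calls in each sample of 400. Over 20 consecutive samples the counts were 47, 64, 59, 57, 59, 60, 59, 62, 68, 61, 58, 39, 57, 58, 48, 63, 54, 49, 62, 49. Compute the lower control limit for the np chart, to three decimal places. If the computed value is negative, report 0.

35.730

p̄ = Σdᵢ / (k·n) = 1133 / (20 × 400) = 0.14163
LCL = np̄ − 3·√(np̄(1−p̄)) = 56.6500 − 3 × 6.9733 = 35.7301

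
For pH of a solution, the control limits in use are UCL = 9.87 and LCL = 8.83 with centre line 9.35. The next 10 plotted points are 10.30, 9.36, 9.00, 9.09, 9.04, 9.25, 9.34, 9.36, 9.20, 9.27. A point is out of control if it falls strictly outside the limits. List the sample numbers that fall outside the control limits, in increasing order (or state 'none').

Compare each point to [8.83, 9.87]: sample 1 = 10.30 > UCL.

1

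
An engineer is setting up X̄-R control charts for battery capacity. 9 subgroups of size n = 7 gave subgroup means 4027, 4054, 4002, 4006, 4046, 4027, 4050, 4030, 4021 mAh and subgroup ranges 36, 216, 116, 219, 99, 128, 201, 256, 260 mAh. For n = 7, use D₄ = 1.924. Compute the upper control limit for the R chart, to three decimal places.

327.294

R̄ = (36 + 216 + 116 + 219 + 99 + 128 + 201 + 256 + 260) / 9 = 1531.0000 / 9 = 170.1111
UCL_R = D₄·R̄ = 1.924 × 170.1111 = 327.2938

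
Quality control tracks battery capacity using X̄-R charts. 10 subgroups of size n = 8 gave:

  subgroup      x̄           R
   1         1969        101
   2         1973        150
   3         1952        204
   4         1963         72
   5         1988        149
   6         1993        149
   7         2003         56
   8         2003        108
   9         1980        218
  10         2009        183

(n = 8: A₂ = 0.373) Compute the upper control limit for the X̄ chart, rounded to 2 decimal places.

X̄̄ = (1969 + 1973 + 1952 + 1963 + 1988 + 1993 + 2003 + 2003 + 1980 + 2009) / 10 = 19833.0000 / 10 = 1983.3000
R̄ = (101 + 150 + 204 + 72 + 149 + 149 + 56 + 108 + 218 + 183) / 10 = 1390.0000 / 10 = 139.0000
UCL = X̄̄ + A₂·R̄ = 1983.3000 + 0.373 × 139.0000 = 2035.1470

2035.15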